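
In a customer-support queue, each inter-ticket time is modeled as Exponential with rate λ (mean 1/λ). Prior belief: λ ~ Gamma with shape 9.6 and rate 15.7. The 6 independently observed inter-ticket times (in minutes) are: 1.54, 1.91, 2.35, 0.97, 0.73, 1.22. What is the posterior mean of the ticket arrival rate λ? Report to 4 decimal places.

0.6388

With a Gamma(shape α, rate β) prior on the exponential rate λ, the posterior after n observations with total T = Σxᵢ is Gamma(α+n, β+T).
Sum of observations T = 8.72 minutes; n = 6.
Posterior: Gamma(9.6+6, 15.7+8.72) = Gamma(15.6, 24.42).
Posterior mean of λ = α/β = 15.6/24.42 = 0.6388.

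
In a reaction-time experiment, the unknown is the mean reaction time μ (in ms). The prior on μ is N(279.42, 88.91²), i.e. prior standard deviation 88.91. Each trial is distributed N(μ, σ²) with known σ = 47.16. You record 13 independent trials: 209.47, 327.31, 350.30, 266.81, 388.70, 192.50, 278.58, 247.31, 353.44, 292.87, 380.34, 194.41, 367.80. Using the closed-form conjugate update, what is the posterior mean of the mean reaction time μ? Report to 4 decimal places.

295.7873

For Normal data with known variance σ², a Normal(μ₀, σ₀²) prior on μ is conjugate. Posterior precision = 1/σ₀² + n/σ²; posterior mean is the precision-weighted average of μ₀ and x̄.
Σxᵢ = 209.47 + 327.31 + 350.30 + 266.81 + 388.70 + 192.50 + 278.58 + 247.31 + 353.44 + 292.87 + 380.34 + 194.41 + 367.80 = 3849.84, so n·x̄ = 3849.84.
σ₀² = 88.91² = 7904.9881, σ² = 47.16² = 2224.0656; σ² + n·σ₀² = 2224.0656 + 13·7904.9881 = 104988.9109.
Posterior mean = (μ₀/σ₀² + n·x̄/σ²)/(1/σ₀² + n/σ²) = (σ²·μ₀ + σ₀²·n·x̄)/(σ² + n·σ₀²) = (2224.0656·279.42 + 7904.9881·3849.84)/104988.9109 = 31054387.796856/104988.9109 = 295.7873.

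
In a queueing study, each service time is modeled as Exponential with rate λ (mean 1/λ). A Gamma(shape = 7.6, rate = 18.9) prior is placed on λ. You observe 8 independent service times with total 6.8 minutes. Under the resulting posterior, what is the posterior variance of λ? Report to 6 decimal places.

0.023619

With a Gamma(shape α, rate β) prior on the exponential rate λ, the posterior after n observations with total T = Σxᵢ is Gamma(α+n, β+T).
Posterior: Gamma(7.6+8, 18.9+6.8) = Gamma(15.6, 25.7).
Var = α/β² = 0.023619.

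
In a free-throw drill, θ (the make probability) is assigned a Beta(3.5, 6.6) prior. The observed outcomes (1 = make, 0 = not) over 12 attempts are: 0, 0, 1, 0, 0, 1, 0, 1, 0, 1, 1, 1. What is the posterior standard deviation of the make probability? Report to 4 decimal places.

0.1030

The Beta prior is conjugate to a Binomial/Bernoulli likelihood; the update adds successes to α and failures to β.
Posterior: Beta(α+k, β+n−k) = Beta(3.5+6, 6.6+6) = Beta(9.5, 12.6).
Var = αβ/((α+β)²(α+β+1)) = 9.5·12.6/(22.1²·23.1) = 0.01060957; SD = √0.01060957 = 0.1030.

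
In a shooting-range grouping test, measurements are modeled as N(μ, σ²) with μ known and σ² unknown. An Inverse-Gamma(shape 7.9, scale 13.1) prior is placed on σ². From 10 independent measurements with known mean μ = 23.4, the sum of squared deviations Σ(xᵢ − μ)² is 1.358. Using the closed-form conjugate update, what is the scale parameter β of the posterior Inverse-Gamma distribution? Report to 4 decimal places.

With known mean μ and an Inverse-Gamma(α, β) prior on σ², the Normal likelihood is conjugate: posterior is Inv-Gamma(α + n/2, β + Σ(xᵢ−μ)²/2).
Posterior: Inv-Gamma(7.9 + 10/2, 13.1 + 1.358/2) = Inv-Gamma(12.90, 13.7790).
Posterior β = 13.7790.

13.7790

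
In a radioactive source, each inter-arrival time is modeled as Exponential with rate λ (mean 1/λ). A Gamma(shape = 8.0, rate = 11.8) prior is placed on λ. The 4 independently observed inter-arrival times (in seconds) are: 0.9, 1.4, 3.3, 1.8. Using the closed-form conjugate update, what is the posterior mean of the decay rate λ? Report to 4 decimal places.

With a Gamma(shape α, rate β) prior on the exponential rate λ, the posterior after n observations with total T = Σxᵢ is Gamma(α+n, β+T).
Sum of observations T = 7.4 seconds; n = 4.
Posterior: Gamma(8.0+4, 11.8+7.4) = Gamma(12.0, 19.2).
Posterior mean of λ = α/β = 12.0/19.2 = 0.6250.

0.6250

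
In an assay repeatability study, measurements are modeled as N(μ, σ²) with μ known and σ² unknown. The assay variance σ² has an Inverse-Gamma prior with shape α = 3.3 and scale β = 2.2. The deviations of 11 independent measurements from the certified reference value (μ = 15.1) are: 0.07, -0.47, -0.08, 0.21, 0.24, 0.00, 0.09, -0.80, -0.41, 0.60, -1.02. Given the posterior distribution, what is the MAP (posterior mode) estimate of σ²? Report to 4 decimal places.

0.3546

With known mean μ and an Inverse-Gamma(α, β) prior on σ², the Normal likelihood is conjugate: posterior is Inv-Gamma(α + n/2, β + Σ(xᵢ−μ)²/2).
Σ(xᵢ−μ)² = (0.07)² + (-0.47)² + (-0.08)² + (0.21)² + (0.24)² + (0.00)² + (0.09)² + (-0.80)² + (-0.41)² + (0.60)² + (-1.02)² = 2.5505.
Posterior: Inv-Gamma(3.3 + 11/2, 2.2 + 2.5505/2) = Inv-Gamma(8.80, 3.47525).
Mode = β/(α+1) = 3.47525/9.80 = 0.3546.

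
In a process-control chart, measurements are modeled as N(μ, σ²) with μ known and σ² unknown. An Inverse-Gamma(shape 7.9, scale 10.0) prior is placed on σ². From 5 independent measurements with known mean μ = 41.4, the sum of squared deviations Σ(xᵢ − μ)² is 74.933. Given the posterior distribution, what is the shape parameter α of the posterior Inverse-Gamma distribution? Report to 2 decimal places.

With known mean μ and an Inverse-Gamma(α, β) prior on σ², the Normal likelihood is conjugate: posterior is Inv-Gamma(α + n/2, β + Σ(xᵢ−μ)²/2).
Posterior: Inv-Gamma(7.9 + 5/2, 10.0 + 74.933/2) = Inv-Gamma(10.40, 47.4665).
Posterior α = 10.40.

10.40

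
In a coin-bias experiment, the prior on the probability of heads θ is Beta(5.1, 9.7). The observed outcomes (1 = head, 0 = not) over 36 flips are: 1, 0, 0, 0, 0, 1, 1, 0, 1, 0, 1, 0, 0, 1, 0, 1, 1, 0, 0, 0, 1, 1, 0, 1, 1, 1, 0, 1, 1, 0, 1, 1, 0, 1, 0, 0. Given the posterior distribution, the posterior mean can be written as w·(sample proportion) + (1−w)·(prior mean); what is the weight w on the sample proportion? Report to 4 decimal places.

The Beta prior is conjugate to a Binomial/Bernoulli likelihood; the update adds successes to α and failures to β.
Posterior mean = (α₀+k)/(α₀+β₀+n) = [n/(α₀+β₀+n)]·(k/n) + [(α₀+β₀)/(α₀+β₀+n)]·α₀/(α₀+β₀), so only n and the prior enter the weight.
The weight on the data is w = n/(α₀+β₀+n) = 36/(5.1+9.7+36) = 36/50.8 = 0.7087.

0.7087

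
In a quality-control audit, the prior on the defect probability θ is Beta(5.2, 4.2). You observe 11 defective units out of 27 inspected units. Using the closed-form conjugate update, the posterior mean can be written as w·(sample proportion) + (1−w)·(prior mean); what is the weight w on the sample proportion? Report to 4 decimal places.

0.7418

The Beta prior is conjugate to a Binomial/Bernoulli likelihood; the update adds successes to α and failures to β.
Posterior mean = (α₀+k)/(α₀+β₀+n) = [n/(α₀+β₀+n)]·(k/n) + [(α₀+β₀)/(α₀+β₀+n)]·α₀/(α₀+β₀), so only n and the prior enter the weight.
The weight on the data is w = n/(α₀+β₀+n) = 27/(5.2+4.2+27) = 27/36.4 = 0.7418.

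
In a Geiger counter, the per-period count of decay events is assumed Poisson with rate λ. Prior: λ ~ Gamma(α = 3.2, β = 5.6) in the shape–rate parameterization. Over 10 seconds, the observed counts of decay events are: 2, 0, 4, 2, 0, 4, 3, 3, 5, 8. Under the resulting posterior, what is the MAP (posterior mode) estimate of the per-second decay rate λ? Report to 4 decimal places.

2.1282

With a Gamma(shape α, rate β) prior, the Poisson likelihood is conjugate: the posterior is Gamma(α + ΣXᵢ, β + n).
Sum of counts S = 31 over n = 10 seconds.
Posterior: Gamma(α+S, β+n) = Gamma(3.2+31, 5.6+10) = Gamma(34.2, 15.6).
Mode of Gamma(α,β) for α≥1 is (α−1)/β = 33.2/15.6 = 2.1282.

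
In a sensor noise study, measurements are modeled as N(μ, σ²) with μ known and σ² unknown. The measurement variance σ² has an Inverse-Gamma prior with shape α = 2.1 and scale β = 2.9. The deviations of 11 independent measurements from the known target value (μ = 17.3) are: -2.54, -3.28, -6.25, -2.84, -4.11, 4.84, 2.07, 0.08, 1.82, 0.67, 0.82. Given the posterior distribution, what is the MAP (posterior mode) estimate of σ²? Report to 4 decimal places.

With known mean μ and an Inverse-Gamma(α, β) prior on σ², the Normal likelihood is conjugate: posterior is Inv-Gamma(α + n/2, β + Σ(xᵢ−μ)²/2).
Σ(xᵢ−μ)² = (-2.54)² + (-3.28)² + (-6.25)² + (-2.84)² + (-4.11)² + (4.84)² + (2.07)² + (0.08)² + (1.82)² + (0.67)² + (0.82)² = 113.3808.
Posterior: Inv-Gamma(2.1 + 11/2, 2.9 + 113.3808/2) = Inv-Gamma(7.60, 59.59040).
Mode = β/(α+1) = 59.59040/8.60 = 6.9291.

6.9291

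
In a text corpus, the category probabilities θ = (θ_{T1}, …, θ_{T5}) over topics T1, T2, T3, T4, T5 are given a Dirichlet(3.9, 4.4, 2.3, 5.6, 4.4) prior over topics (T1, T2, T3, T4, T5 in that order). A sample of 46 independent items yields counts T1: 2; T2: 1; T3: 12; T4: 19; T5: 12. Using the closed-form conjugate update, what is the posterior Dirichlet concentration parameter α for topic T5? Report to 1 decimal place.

16.4

The Dirichlet prior is conjugate to the Multinomial likelihood: each posterior αⱼ = prior αⱼ + observed count nⱼ.
Posterior concentration: (5.9, 5.4, 14.3, 24.6, 16.4), total = 66.6.
α_{T5} = 4.4 + 12 = 16.4.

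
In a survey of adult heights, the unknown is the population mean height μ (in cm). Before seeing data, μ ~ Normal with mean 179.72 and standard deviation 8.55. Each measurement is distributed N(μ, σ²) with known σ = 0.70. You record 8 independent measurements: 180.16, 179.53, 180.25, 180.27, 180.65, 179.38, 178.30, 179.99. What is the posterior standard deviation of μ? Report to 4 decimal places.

For Normal data with known variance σ², a Normal(μ₀, σ₀²) prior on μ is conjugate. Posterior precision = 1/σ₀² + n/σ²; posterior mean is the precision-weighted average of μ₀ and x̄.
σ₀² = 8.55² = 73.1025, σ² = 0.70² = 0.49; σ² + n·σ₀² = 0.49 + 8·73.1025 = 585.31.
Posterior precision = 1/σ₀² + n/σ² = 1/73.1025 + 8/0.49 = (σ² + n·σ₀²)/(σ₀²σ²) = 585.31/(73.1025·0.49); posterior variance σₙ² = σ₀²σ²/(σ² + n·σ₀²) = 73.1025·0.49/585.31 = 0.061199.
Posterior SD = √σₙ² = √(73.1025·0.49/585.31) = 0.2474.

0.2474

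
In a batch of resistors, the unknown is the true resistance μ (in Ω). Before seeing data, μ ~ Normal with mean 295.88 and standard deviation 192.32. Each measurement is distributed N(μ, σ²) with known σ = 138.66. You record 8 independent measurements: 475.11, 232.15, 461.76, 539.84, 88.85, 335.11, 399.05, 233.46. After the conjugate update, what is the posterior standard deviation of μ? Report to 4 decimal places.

47.5046

For Normal data with known variance σ², a Normal(μ₀, σ₀²) prior on μ is conjugate. Posterior precision = 1/σ₀² + n/σ²; posterior mean is the precision-weighted average of μ₀ and x̄.
σ₀² = 192.32² = 36986.9824, σ² = 138.66² = 19226.5956; σ² + n·σ₀² = 19226.5956 + 8·36986.9824 = 315122.4548.
Posterior precision = 1/σ₀² + n/σ² = 1/36986.9824 + 8/19226.5956 = (σ² + n·σ₀²)/(σ₀²σ²) = 315122.4548/(36986.9824·19226.5956); posterior variance σₙ² = σ₀²σ²/(σ² + n·σ₀²) = 36986.9824·19226.5956/315122.4548 = 2256.690192.
Posterior SD = √σₙ² = √(36986.9824·19226.5956/315122.4548) = 47.5046.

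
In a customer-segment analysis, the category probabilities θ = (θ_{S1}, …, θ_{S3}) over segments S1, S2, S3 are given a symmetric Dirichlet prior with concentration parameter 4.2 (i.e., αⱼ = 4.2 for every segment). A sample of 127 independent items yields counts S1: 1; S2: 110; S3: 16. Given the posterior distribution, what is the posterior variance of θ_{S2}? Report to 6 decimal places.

The Dirichlet prior is conjugate to the Multinomial likelihood: each posterior αⱼ = prior αⱼ + observed count nⱼ.
Posterior concentration: (5.2, 114.2, 20.2), total = 139.6.
Var[θ_j] = α_j(Σα−α_j)/((Σα)²(Σα+1)) = 114.2·25.4/(139.6²·140.6) = 0.001059.

0.001059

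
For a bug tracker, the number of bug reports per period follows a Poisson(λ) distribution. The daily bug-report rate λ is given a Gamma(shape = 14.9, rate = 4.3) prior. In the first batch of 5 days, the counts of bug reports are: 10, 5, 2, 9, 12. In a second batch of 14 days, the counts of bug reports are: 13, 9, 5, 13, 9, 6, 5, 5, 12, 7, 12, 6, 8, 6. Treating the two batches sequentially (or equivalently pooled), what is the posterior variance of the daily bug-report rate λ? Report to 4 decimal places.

With a Gamma(shape α, rate β) prior, the Poisson likelihood is conjugate: the posterior is Gamma(α + ΣXᵢ, β + n).
Batch 1: sum of counts S = 38 over n = 5 days.
After batch 1: Gamma(α+S, β+n) = Gamma(14.9+38, 4.3+5) = Gamma(52.9, 9.3).
Batch 2: sum of counts S = 116 over n = 14 days.
After batch 2: Gamma(α+S, β+n) = Gamma(52.9+116, 9.3+14) = Gamma(168.9, 23.3).
Var = α/β² = 168.9/23.3² = 0.3111.

0.3111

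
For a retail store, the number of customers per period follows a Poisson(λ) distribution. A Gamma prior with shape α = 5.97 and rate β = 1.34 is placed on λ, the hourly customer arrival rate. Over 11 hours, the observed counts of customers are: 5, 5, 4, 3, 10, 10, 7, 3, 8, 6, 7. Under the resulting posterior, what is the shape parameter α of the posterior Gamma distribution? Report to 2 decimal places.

With a Gamma(shape α, rate β) prior, the Poisson likelihood is conjugate: the posterior is Gamma(α + ΣXᵢ, β + n).
Sum of counts S = 68 over n = 11 hours.
Posterior: Gamma(α+S, β+n) = Gamma(5.97+68, 1.34+11) = Gamma(73.97, 12.34).
Posterior α = 73.97.

73.97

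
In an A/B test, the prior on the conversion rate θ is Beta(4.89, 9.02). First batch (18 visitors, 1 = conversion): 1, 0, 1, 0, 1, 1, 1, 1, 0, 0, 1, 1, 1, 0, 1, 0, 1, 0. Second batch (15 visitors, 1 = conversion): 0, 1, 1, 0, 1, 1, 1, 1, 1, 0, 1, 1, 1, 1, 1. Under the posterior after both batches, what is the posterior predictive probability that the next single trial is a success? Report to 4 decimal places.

The Beta prior is conjugate to a Binomial/Bernoulli likelihood; the update adds successes to α and failures to β.
After batch 1: Beta(4.89+11, 9.02+7) = Beta(15.89, 16.02).
After batch 2: Beta(15.89+12, 16.02+3) = Beta(27.89, 19.02).
For a single future Bernoulli trial, P(success | data) = α/(α+β) = 0.5945.

0.5945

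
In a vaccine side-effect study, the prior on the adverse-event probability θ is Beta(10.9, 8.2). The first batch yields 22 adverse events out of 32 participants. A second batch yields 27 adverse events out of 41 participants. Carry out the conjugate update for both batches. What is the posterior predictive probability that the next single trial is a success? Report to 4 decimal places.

0.6504

The Beta prior is conjugate to a Binomial/Bernoulli likelihood; the update adds successes to α and failures to β.
After batch 1: Beta(10.9+22, 8.2+10) = Beta(32.9, 18.2).
After batch 2: Beta(32.9+27, 18.2+14) = Beta(59.9, 32.2).
For a single future Bernoulli trial, P(success | data) = α/(α+β) = 0.6504.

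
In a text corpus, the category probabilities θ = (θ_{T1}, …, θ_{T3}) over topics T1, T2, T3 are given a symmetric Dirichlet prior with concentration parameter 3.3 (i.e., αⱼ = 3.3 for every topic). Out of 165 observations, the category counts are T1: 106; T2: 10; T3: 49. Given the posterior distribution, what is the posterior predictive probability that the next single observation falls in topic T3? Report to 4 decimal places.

The Dirichlet prior is conjugate to the Multinomial likelihood: each posterior αⱼ = prior αⱼ + observed count nⱼ.
Posterior concentration: (109.3, 13.3, 52.3), total = 174.9.
P(next = T3 | data) = α_{T3}/Σα = 0.2990.

0.2990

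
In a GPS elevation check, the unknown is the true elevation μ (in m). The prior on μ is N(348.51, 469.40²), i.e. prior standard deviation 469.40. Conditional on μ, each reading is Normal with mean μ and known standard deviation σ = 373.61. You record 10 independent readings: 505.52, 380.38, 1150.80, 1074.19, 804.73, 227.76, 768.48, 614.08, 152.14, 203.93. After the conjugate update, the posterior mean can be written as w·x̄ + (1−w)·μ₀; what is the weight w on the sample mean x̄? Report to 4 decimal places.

For Normal data with known variance σ², a Normal(μ₀, σ₀²) prior on μ is conjugate. Posterior precision = 1/σ₀² + n/σ²; posterior mean is the precision-weighted average of μ₀ and x̄.
σ₀² = 469.40² = 220336.36, σ² = 373.61² = 139584.4321. Prior precision 1/σ₀² = 1/220336.36; data precision n/σ² = 10/139584.4321.
w = (n/σ²)/(1/σ₀² + n/σ²) = n·σ₀²/(σ² + n·σ₀²) = 10·220336.36/(139584.4321 + 10·220336.36) = 2203363.6/2342948.0321 = 0.9404.

0.9404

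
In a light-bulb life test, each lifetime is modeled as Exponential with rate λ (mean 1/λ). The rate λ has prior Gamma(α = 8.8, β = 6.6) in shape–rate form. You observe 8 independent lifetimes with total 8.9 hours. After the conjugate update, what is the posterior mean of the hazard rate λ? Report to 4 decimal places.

With a Gamma(shape α, rate β) prior on the exponential rate λ, the posterior after n observations with total T = Σxᵢ is Gamma(α+n, β+T).
Posterior: Gamma(8.8+8, 6.6+8.9) = Gamma(16.8, 15.5).
Posterior mean of λ = α/β = 16.8/15.5 = 1.0839.

1.0839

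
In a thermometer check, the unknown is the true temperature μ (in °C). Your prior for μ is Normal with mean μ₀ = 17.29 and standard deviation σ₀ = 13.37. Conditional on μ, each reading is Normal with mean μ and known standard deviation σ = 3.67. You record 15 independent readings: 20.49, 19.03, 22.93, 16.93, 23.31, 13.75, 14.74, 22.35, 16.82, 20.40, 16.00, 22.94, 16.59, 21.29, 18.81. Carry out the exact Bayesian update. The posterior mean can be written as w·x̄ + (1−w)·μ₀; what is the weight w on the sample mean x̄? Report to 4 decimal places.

For Normal data with known variance σ², a Normal(μ₀, σ₀²) prior on μ is conjugate. Posterior precision = 1/σ₀² + n/σ²; posterior mean is the precision-weighted average of μ₀ and x̄.
σ₀² = 13.37² = 178.7569, σ² = 3.67² = 13.4689. Prior precision 1/σ₀² = 1/178.7569; data precision n/σ² = 15/13.4689.
w = (n/σ²)/(1/σ₀² + n/σ²) = n·σ₀²/(σ² + n·σ₀²) = 15·178.7569/(13.4689 + 15·178.7569) = 2681.3535/2694.8224 = 0.9950.

0.9950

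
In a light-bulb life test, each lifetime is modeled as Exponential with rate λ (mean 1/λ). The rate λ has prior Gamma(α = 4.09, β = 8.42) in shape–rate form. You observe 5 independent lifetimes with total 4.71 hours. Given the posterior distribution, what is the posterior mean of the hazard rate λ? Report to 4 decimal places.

With a Gamma(shape α, rate β) prior on the exponential rate λ, the posterior after n observations with total T = Σxᵢ is Gamma(α+n, β+T).
Posterior: Gamma(4.09+5, 8.42+4.71) = Gamma(9.09, 13.13).
Posterior mean of λ = α/β = 9.09/13.13 = 0.6923.

0.6923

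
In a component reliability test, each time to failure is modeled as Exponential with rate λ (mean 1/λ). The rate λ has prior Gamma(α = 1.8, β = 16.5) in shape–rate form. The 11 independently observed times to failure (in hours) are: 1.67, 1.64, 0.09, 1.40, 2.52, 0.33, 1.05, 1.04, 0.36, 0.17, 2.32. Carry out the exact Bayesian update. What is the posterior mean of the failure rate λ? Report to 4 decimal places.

0.4400

With a Gamma(shape α, rate β) prior on the exponential rate λ, the posterior after n observations with total T = Σxᵢ is Gamma(α+n, β+T).
Sum of observations T = 12.59 hours; n = 11.
Posterior: Gamma(1.8+11, 16.5+12.59) = Gamma(12.8, 29.09).
Posterior mean of λ = α/β = 12.8/29.09 = 0.4400.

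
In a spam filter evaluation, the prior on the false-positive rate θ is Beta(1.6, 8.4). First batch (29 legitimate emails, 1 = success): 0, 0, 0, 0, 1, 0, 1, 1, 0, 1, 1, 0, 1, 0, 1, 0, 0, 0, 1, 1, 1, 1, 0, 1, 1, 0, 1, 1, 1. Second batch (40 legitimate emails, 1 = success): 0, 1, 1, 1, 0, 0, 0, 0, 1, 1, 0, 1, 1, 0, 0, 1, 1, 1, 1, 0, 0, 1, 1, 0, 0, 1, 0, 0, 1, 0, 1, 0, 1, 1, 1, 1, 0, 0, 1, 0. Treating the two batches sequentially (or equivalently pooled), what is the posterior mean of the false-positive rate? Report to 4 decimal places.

0.4886

The Beta prior is conjugate to a Binomial/Bernoulli likelihood; the update adds successes to α and failures to β.
After batch 1: Beta(1.6+16, 8.4+13) = Beta(17.6, 21.4).
After batch 2: Beta(17.6+21, 21.4+19) = Beta(38.6, 40.4).
Posterior mean = α/(α+β) = 38.6/79.0 = 0.4886.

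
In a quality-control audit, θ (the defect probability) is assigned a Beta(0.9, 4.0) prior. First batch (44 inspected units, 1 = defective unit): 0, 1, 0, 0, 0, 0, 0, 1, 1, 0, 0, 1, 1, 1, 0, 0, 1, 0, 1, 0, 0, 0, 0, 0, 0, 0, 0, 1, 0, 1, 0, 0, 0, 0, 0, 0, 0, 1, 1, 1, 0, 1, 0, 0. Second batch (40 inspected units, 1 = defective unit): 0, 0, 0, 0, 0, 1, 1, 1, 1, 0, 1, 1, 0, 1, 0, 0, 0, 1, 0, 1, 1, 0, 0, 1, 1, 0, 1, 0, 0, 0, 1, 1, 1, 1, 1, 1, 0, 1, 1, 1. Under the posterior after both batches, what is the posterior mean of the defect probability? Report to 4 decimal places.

0.4151

The Beta prior is conjugate to a Binomial/Bernoulli likelihood; the update adds successes to α and failures to β.
After batch 1: Beta(0.9+14, 4.0+30) = Beta(14.9, 34.0).
After batch 2: Beta(14.9+22, 34.0+18) = Beta(36.9, 52.0).
Posterior mean = α/(α+β) = 36.9/88.9 = 0.4151.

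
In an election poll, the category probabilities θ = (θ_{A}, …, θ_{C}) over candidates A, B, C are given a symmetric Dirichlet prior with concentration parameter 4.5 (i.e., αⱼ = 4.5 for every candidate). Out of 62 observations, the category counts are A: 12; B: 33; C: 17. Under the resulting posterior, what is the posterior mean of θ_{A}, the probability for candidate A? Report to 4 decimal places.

0.2185

The Dirichlet prior is conjugate to the Multinomial likelihood: each posterior αⱼ = prior αⱼ + observed count nⱼ.
Posterior concentration: (16.5, 37.5, 21.5), total = 75.5.
E[θ_{A}|data] = α_{A}/Σα = 16.5/75.5 = 0.2185.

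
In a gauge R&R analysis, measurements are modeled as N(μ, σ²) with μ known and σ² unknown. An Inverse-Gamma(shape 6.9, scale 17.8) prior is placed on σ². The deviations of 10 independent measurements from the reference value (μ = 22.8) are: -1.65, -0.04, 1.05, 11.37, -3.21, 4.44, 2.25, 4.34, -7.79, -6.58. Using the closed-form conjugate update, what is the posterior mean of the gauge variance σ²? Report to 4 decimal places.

With known mean μ and an Inverse-Gamma(α, β) prior on σ², the Normal likelihood is conjugate: posterior is Inv-Gamma(α + n/2, β + Σ(xᵢ−μ)²/2).
Σ(xᵢ−μ)² = (-1.65)² + (-0.04)² + (1.05)² + (11.37)² + (-3.21)² + (4.44)² + (2.25)² + (4.34)² + (-7.79)² + (-6.58)² = 290.9998.
Posterior: Inv-Gamma(6.9 + 10/2, 17.8 + 290.9998/2) = Inv-Gamma(11.90, 163.29990).
E[σ²|data] = β/(α−1) = 163.29990/10.90 = 14.9816.

14.9816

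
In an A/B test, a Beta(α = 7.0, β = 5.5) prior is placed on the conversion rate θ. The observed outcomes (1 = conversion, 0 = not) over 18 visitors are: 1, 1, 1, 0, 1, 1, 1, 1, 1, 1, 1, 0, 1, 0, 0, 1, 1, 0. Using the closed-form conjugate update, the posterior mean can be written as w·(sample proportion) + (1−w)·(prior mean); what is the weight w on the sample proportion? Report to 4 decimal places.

The Beta prior is conjugate to a Binomial/Bernoulli likelihood; the update adds successes to α and failures to β.
Posterior mean = (α₀+k)/(α₀+β₀+n) = [n/(α₀+β₀+n)]·(k/n) + [(α₀+β₀)/(α₀+β₀+n)]·α₀/(α₀+β₀), so only n and the prior enter the weight.
The weight on the data is w = n/(α₀+β₀+n) = 18/(7.0+5.5+18) = 18/30.5 = 0.5902.

0.5902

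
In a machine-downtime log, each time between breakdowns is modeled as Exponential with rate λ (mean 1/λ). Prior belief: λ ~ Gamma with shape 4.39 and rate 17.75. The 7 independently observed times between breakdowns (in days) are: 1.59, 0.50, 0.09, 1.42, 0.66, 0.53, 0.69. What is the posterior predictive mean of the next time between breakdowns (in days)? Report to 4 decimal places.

2.2358

With a Gamma(shape α, rate β) prior on the exponential rate λ, the posterior after n observations with total T = Σxᵢ is Gamma(α+n, β+T).
Sum of observations T = 5.48 days; n = 7.
Posterior: Gamma(4.39+7, 17.75+5.48) = Gamma(11.39, 23.23).
The predictive distribution for the next observation is Lomax; its mean is β/(α−1) = 23.23/10.39 = 2.2358.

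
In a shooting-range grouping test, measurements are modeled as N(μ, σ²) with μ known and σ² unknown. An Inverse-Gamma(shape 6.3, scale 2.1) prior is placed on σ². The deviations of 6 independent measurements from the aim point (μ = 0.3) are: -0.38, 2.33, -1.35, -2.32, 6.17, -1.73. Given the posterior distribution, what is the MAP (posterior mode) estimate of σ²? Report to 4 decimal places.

With known mean μ and an Inverse-Gamma(α, β) prior on σ², the Normal likelihood is conjugate: posterior is Inv-Gamma(α + n/2, β + Σ(xᵢ−μ)²/2).
Σ(xᵢ−μ)² = (-0.38)² + (2.33)² + (-1.35)² + (-2.32)² + (6.17)² + (-1.73)² = 53.8400.
Posterior: Inv-Gamma(6.3 + 6/2, 2.1 + 53.8400/2) = Inv-Gamma(9.30, 29.02000).
Mode = β/(α+1) = 29.02000/10.30 = 2.8175.

2.8175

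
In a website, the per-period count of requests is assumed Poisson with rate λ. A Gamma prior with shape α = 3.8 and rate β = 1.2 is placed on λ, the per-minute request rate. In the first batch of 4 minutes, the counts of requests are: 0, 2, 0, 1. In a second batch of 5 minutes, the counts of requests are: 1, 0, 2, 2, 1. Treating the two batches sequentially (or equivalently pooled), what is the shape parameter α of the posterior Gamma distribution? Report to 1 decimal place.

12.8

With a Gamma(shape α, rate β) prior, the Poisson likelihood is conjugate: the posterior is Gamma(α + ΣXᵢ, β + n).
Batch 1: sum of counts S = 3 over n = 4 minutes.
After batch 1: Gamma(α+S, β+n) = Gamma(3.8+3, 1.2+4) = Gamma(6.8, 5.2).
Batch 2: sum of counts S = 6 over n = 5 minutes.
After batch 2: Gamma(α+S, β+n) = Gamma(6.8+6, 5.2+5) = Gamma(12.8, 10.2).
Posterior α = 12.8.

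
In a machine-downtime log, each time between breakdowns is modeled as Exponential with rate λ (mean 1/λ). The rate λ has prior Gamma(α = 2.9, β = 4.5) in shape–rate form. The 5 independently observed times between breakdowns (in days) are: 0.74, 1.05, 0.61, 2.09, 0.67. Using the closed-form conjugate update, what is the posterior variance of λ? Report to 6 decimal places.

With a Gamma(shape α, rate β) prior on the exponential rate λ, the posterior after n observations with total T = Σxᵢ is Gamma(α+n, β+T).
Sum of observations T = 5.16 days; n = 5.
Posterior: Gamma(2.9+5, 4.5+5.16) = Gamma(7.9, 9.66).
Var = α/β² = 0.084659.

0.084659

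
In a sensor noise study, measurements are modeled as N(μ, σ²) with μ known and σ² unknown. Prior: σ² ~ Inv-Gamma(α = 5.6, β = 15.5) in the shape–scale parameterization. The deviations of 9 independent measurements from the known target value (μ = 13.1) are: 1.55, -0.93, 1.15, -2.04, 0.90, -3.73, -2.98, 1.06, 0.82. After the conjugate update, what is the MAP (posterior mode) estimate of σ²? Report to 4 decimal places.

2.9347

With known mean μ and an Inverse-Gamma(α, β) prior on σ², the Normal likelihood is conjugate: posterior is Inv-Gamma(α + n/2, β + Σ(xᵢ−μ)²/2).
Σ(xᵢ−μ)² = (1.55)² + (-0.93)² + (1.15)² + (-2.04)² + (0.90)² + (-3.73)² + (-2.98)² + (1.06)² + (0.82)² = 34.1508.
Posterior: Inv-Gamma(5.6 + 9/2, 15.5 + 34.1508/2) = Inv-Gamma(10.10, 32.57540).
Mode = β/(α+1) = 32.57540/11.10 = 2.9347.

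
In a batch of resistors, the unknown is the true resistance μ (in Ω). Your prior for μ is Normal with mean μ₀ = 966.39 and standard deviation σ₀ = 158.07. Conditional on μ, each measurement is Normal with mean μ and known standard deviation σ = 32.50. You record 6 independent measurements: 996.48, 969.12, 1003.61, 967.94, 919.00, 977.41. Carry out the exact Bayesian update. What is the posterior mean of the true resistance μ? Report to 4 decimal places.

For Normal data with known variance σ², a Normal(μ₀, σ₀²) prior on μ is conjugate. Posterior precision = 1/σ₀² + n/σ²; posterior mean is the precision-weighted average of μ₀ and x̄.
Σxᵢ = 996.48 + 969.12 + 1003.61 + 967.94 + 919.00 + 977.41 = 5833.56, so n·x̄ = 5833.56.
σ₀² = 158.07² = 24986.1249, σ² = 32.50² = 1056.25; σ² + n·σ₀² = 1056.25 + 6·24986.1249 = 150972.9994.
Posterior mean = (μ₀/σ₀² + n·x̄/σ²)/(1/σ₀² + n/σ²) = (σ²·μ₀ + σ₀²·n·x̄)/(σ² + n·σ₀²) = (1056.25·966.39 + 24986.1249·5833.56)/150972.9994 = 146778808.209144/150972.9994 = 972.2189.

972.2189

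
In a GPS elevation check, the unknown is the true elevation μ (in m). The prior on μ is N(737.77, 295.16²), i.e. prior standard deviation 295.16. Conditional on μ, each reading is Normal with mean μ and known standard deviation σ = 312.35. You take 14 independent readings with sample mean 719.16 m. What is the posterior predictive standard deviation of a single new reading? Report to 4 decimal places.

322.5138

For Normal data with known variance σ², a Normal(μ₀, σ₀²) prior on μ is conjugate. Posterior precision = 1/σ₀² + n/σ²; posterior mean is the precision-weighted average of μ₀ and x̄.
σ₀² = 295.16² = 87119.4256, σ² = 312.35² = 97562.5225; σ² + n·σ₀² = 97562.5225 + 14·87119.4256 = 1317234.4809.
Posterior precision = 1/σ₀² + n/σ² = 1/87119.4256 + 14/97562.5225 = (σ² + n·σ₀²)/(σ₀²σ²) = 1317234.4809/(87119.4256·97562.5225); posterior variance σₙ² = σ₀²σ²/(σ² + n·σ₀²) = 87119.4256·97562.5225/1317234.4809 = 6452.602816.
Predictive variance for one new observation = σₙ² + σ² = 87119.4256·97562.5225/1317234.4809 + 97562.5225 = σ²·(σ₀² + 1317234.4809)/1317234.4809 = 97562.5225·1404353.9065/1317234.4809 = 104015.125316; SD = √(97562.5225·1404353.9065/1317234.4809) = 322.5138.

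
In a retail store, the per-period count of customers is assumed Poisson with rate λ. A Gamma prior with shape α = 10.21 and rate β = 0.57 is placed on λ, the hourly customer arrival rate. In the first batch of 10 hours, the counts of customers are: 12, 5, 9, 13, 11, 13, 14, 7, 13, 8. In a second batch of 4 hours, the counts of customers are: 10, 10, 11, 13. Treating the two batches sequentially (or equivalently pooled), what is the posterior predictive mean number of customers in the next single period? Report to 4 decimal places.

With a Gamma(shape α, rate β) prior, the Poisson likelihood is conjugate: the posterior is Gamma(α + ΣXᵢ, β + n).
Batch 1: sum of counts S = 105 over n = 10 hours.
After batch 1: Gamma(α+S, β+n) = Gamma(10.21+105, 0.57+10) = Gamma(115.21, 10.57).
Batch 2: sum of counts S = 44 over n = 4 hours.
After batch 2: Gamma(α+S, β+n) = Gamma(115.21+44, 10.57+4) = Gamma(159.21, 14.57).
The predictive distribution for one future period is NegBinom with mean α/β = 10.9272.

10.9272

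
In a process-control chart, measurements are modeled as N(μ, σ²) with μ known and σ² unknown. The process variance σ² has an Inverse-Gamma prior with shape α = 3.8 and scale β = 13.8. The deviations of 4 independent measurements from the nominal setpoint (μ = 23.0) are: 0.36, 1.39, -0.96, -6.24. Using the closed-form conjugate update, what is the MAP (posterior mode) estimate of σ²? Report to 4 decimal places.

5.1118

With known mean μ and an Inverse-Gamma(α, β) prior on σ², the Normal likelihood is conjugate: posterior is Inv-Gamma(α + n/2, β + Σ(xᵢ−μ)²/2).
Σ(xᵢ−μ)² = (0.36)² + (1.39)² + (-0.96)² + (-6.24)² = 41.9209.
Posterior: Inv-Gamma(3.8 + 4/2, 13.8 + 41.9209/2) = Inv-Gamma(5.80, 34.76045).
Mode = β/(α+1) = 34.76045/6.80 = 5.1118.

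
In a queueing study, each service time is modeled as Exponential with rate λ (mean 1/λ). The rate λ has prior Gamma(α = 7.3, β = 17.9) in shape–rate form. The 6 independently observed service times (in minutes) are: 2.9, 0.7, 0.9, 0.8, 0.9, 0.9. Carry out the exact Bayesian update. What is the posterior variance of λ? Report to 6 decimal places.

0.021280

With a Gamma(shape α, rate β) prior on the exponential rate λ, the posterior after n observations with total T = Σxᵢ is Gamma(α+n, β+T).
Sum of observations T = 7.1 minutes; n = 6.
Posterior: Gamma(7.3+6, 17.9+7.1) = Gamma(13.3, 25.0).
Var = α/β² = 0.021280.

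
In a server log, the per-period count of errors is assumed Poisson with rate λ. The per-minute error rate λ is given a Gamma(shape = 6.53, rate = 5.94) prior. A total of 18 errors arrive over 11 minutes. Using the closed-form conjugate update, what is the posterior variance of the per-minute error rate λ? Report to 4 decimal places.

0.0855

With a Gamma(shape α, rate β) prior, the Poisson likelihood is conjugate: the posterior is Gamma(α + ΣXᵢ, β + n).
Posterior: Gamma(α+S, β+n) = Gamma(6.53+18, 5.94+11) = Gamma(24.53, 16.94).
Var = α/β² = 24.53/16.94² = 0.0855.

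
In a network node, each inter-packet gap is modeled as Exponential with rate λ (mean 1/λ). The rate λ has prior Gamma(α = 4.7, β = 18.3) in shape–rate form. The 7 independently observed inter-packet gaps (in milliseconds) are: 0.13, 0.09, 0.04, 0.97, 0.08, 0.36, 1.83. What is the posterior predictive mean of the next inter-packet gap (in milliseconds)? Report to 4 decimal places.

2.0374

With a Gamma(shape α, rate β) prior on the exponential rate λ, the posterior after n observations with total T = Σxᵢ is Gamma(α+n, β+T).
Sum of observations T = 3.50 milliseconds; n = 7.
Posterior: Gamma(4.7+7, 18.3+3.50) = Gamma(11.7, 21.80).
The predictive distribution for the next observation is Lomax; its mean is β/(α−1) = 21.80/10.7 = 2.0374.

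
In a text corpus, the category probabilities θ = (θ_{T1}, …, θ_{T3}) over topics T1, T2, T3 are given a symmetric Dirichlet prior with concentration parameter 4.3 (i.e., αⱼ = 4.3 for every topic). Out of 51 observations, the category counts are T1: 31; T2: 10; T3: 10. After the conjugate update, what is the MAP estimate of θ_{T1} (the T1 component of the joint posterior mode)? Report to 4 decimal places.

0.5632

The Dirichlet prior is conjugate to the Multinomial likelihood: each posterior αⱼ = prior αⱼ + observed count nⱼ.
Posterior concentration: (35.3, 14.3, 14.3), total = 63.9.
Joint mode component: (α_{T1}−1)/(Σα−K) = 34.3/60.9 = 0.5632.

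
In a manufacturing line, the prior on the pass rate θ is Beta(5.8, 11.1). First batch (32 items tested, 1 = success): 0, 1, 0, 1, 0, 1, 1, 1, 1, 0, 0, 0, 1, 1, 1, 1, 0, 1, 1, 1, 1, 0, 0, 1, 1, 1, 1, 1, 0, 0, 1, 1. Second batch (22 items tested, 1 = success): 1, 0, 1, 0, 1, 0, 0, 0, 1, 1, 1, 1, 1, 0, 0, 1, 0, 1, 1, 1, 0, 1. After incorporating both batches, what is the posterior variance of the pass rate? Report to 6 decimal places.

0.003425

The Beta prior is conjugate to a Binomial/Bernoulli likelihood; the update adds successes to α and failures to β.
After batch 1: Beta(5.8+21, 11.1+11) = Beta(26.8, 22.1).
After batch 2: Beta(26.8+13, 22.1+9) = Beta(39.8, 31.1).
Var = αβ/((α+β)²(α+β+1)) = 39.8·31.1/(70.9²·71.9) = 0.003425.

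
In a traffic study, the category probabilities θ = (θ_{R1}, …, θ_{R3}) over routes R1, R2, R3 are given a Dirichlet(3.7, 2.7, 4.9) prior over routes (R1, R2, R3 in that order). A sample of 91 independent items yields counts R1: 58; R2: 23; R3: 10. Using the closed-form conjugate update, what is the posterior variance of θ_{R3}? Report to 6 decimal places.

The Dirichlet prior is conjugate to the Multinomial likelihood: each posterior αⱼ = prior αⱼ + observed count nⱼ.
Posterior concentration: (61.7, 25.7, 14.9), total = 102.3.
Var[θ_j] = α_j(Σα−α_j)/((Σα)²(Σα+1)) = 14.9·87.4/(102.3²·103.3) = 0.001205.

0.001205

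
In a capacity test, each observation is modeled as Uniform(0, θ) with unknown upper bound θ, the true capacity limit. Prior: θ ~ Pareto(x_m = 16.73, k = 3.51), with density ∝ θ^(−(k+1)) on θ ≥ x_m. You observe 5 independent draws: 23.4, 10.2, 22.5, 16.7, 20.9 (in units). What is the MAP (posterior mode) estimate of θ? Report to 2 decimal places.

A Pareto(scale x_m, shape k) prior on the upper bound θ of Uniform(0, θ) is conjugate: posterior is Pareto(max(x_m, max xᵢ), k + n).
Sample maximum = 23.4; prior scale x_m = 16.73 → posterior scale = max = 23.40.
Posterior shape = 3.51 + 5 = 8.51.
The Pareto density is decreasing on [x_m, ∞), so the mode is x_m = 23.40.

23.40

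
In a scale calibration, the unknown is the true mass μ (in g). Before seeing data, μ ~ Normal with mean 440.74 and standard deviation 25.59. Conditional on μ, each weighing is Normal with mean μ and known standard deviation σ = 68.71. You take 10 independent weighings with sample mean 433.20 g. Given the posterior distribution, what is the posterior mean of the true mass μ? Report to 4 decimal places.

436.3587

For Normal data with known variance σ², a Normal(μ₀, σ₀²) prior on μ is conjugate. Posterior precision = 1/σ₀² + n/σ²; posterior mean is the precision-weighted average of μ₀ and x̄.
n·x̄ = 10·433.20 = 4332.
σ₀² = 25.59² = 654.8481, σ² = 68.71² = 4721.0641; σ² + n·σ₀² = 4721.0641 + 10·654.8481 = 11269.5451.
Posterior mean = (μ₀/σ₀² + n·x̄/σ²)/(1/σ₀² + n/σ²) = (σ²·μ₀ + σ₀²·n·x̄)/(σ² + n·σ₀²) = (4721.0641·440.74 + 654.8481·4332)/11269.5451 = 4917563.760634/11269.5451 = 436.3587.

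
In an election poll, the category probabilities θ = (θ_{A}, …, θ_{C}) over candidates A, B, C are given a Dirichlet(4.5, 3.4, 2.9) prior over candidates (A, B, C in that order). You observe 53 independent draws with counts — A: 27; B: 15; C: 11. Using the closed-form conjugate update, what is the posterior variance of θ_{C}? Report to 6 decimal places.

The Dirichlet prior is conjugate to the Multinomial likelihood: each posterior αⱼ = prior αⱼ + observed count nⱼ.
Posterior concentration: (31.5, 18.4, 13.9), total = 63.8.
Var[θ_j] = α_j(Σα−α_j)/((Σα)²(Σα+1)) = 13.9·49.9/(63.8²·64.8) = 0.002630.

0.002630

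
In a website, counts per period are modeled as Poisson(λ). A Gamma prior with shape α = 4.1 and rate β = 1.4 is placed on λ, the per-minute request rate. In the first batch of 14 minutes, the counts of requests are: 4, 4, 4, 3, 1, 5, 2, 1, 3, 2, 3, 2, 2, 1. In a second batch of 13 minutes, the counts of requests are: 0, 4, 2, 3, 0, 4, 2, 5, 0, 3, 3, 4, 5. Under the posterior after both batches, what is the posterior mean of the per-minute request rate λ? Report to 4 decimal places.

2.6796

With a Gamma(shape α, rate β) prior, the Poisson likelihood is conjugate: the posterior is Gamma(α + ΣXᵢ, β + n).
Batch 1: sum of counts S = 37 over n = 14 minutes.
After batch 1: Gamma(α+S, β+n) = Gamma(4.1+37, 1.4+14) = Gamma(41.1, 15.4).
Batch 2: sum of counts S = 35 over n = 13 minutes.
After batch 2: Gamma(α+S, β+n) = Gamma(41.1+35, 15.4+13) = Gamma(76.1, 28.4).
Posterior mean = α/β = 76.1/28.4 = 2.6796.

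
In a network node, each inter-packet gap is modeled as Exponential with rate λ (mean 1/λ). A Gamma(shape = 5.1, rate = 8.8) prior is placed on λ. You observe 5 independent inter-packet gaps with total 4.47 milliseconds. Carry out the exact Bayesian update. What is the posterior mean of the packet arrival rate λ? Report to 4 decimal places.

0.7611

With a Gamma(shape α, rate β) prior on the exponential rate λ, the posterior after n observations with total T = Σxᵢ is Gamma(α+n, β+T).
Posterior: Gamma(5.1+5, 8.8+4.47) = Gamma(10.1, 13.27).
Posterior mean of λ = α/β = 10.1/13.27 = 0.7611.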